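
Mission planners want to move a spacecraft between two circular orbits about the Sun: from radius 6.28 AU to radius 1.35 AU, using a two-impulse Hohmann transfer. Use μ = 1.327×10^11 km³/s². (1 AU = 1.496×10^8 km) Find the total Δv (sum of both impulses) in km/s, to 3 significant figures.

In km: r₁ = 6.28 × 1.496×10^8 = 9.39488×10^8 km; r₂ = 1.35 × 1.496×10^8 = 2.0196×10^8 km.
Transfer-ellipse semi-major axis a_t = (r₁ + r₂)/2 = (9.39488×10^8 + 2.0196×10^8)/2 = 5.70724×10^8 km.
At r₁ the circular-orbit speed is v₁ = √(μ/r₁) = 11.885 km/s.
On the transfer ellipse at r₁, v² = μ(2/r − 1/a) gives v_a = √[μ(2/r₁ − 1/a_t)] = 7.0698 km/s.
First burn Δv₁ = |v_a − v₁| = 4.815 km/s.
Circular speed at r₂: v₂ = √(μ/r₂) = 25.633 km/s.
Transfer-orbit speed at r₂: v_p = √[μ(2/r₂ − 1/a_t)] = 32.888 km/s.
Second burn Δv₂ = |v₂ − v_p| = 7.255 km/s.
Δv = Δv₁ + Δv₂ = 4.815 + 7.255 = 12.07 km/s.

Δv = 12.1 km/s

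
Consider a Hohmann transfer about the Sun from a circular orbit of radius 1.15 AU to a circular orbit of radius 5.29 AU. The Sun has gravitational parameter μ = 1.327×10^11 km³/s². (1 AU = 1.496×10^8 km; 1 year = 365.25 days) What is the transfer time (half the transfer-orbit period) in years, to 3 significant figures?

t = 2.89 years

In km: r₁ = 1.15 × 1.496×10^8 = 1.7204×10^8 km; r₂ = 5.29 × 1.496×10^8 = 7.91384×10^8 km.
Transfer-ellipse semi-major axis a_t = (r₁ + r₂)/2 = (1.7204×10^8 + 7.91384×10^8)/2 = 4.81712×10^8 km.
Transfer time t = π√(a_t³/μ) = π√((4.81712×10^8)³ / 1.327×10^11) = 9.118×10^7 s.
Converting: 9.118×10^7 s ÷ 3.15576×10^7 s/year (365.25 × 86400) = 2.89 years.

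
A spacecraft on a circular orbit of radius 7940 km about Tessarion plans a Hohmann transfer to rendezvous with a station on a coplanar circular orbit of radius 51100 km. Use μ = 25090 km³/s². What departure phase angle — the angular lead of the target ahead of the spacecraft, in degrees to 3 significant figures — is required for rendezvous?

Semi-major axis of the transfer orbit: a_t = (7940 + 51100)/2 = 29520 km.
The half-period of the transfer ellipse is t = π√(a_t³/μ) = 1.0059×10^5 s.
Target angular speed ω₂ = √(μ/r₂³) = 1.3713×10^-5 rad/s.
Angle swept by the target during transfer: ω₂·t = 1.3794 rad = 79.03°.
Arrival is 180° from departure on the ellipse, so φ = 180° − 79.03° = 101°.

φ = 101°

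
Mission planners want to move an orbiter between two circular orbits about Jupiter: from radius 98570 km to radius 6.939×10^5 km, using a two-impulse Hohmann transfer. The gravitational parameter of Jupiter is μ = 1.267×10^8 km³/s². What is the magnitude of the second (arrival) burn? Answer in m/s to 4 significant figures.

Δv₂ = 6773 m/s

Semi-major axis of the transfer orbit: a_t = (98570 + 6.939×10^5)/2 = 3.96235×10^5 km.
On the circular orbit at r = 6.939×10^5 km, v_c = √(μ/r) = 13.513 km/s.
Transfer-orbit speed at the same r (vis-viva, a = a_t): v_t = √[μ(2/r − 1/a_t)] = 6.7396 km/s.
Δv₂ = |v_t − v_c| = |6.7396 − 13.513| = 6.773 km/s.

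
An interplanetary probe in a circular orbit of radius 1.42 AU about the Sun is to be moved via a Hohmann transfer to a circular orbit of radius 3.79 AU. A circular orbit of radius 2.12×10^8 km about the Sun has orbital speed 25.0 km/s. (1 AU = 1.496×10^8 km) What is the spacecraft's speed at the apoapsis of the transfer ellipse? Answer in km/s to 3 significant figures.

v = 11.3 km/s

From the circular-orbit relation v² = μ/r at r = 2.12×10^8 km: μ = v²r = (25.0)² × 2.12×10^8 = 1.32500×10^11 km³/s².
In km: r₁ = 1.42 × 1.496×10^8 = 2.12432×10^8 km; r₂ = 3.79 × 1.496×10^8 = 5.66984×10^8 km.
Transfer-ellipse semi-major axis a_t = (r₁ + r₂)/2 = (2.12432×10^8 + 5.66984×10^8)/2 = 3.89708×10^8 km.
At apoapsis, r = 5.66984×10^8 km.
Vis-viva: v = √[μ(2/r − 1/a_t)] = √[1.32500×10^11 × (2/5.66984×10^8 − 1/3.89708×10^8)] = 11.29 km/s.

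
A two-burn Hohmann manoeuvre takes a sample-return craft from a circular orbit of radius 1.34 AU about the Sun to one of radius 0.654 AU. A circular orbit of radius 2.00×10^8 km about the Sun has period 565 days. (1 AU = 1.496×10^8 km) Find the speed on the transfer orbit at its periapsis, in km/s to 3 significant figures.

v = 42.7 km/s

From Kepler's third law T² = 4π²r³/μ at r = 2.00×10^8 km, T = 565 days = 565 × 86400 s = 4.8816×10^7 s: μ = 4π²r³/T² = 1.32533×10^11 km³/s².
In km: r₁ = 1.34 × 1.496×10^8 = 2.00464×10^8 km; r₂ = 0.654 × 1.496×10^8 = 9.78384×10^7 km.
Transfer-ellipse semi-major axis a_t = (r₁ + r₂)/2 = (2.00464×10^8 + 9.78384×10^7)/2 = 1.491512×10^8 km.
The periapsis of the transfer ellipse is at r = 9.78384×10^7 km.
Applying v² = μ(2/r − 1/a_t): v = 42.67 km/s.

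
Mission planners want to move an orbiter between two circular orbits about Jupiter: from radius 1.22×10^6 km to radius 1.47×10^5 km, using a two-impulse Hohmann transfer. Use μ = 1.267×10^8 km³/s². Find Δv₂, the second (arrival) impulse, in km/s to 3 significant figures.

Δv₂ = 9.86 km/s

Semi-major axis of the transfer orbit: a_t = (1.220×10^6 + 1.470×10^5)/2 = 6.835×10^5 km.
Circular speed at r = 1.470×10^5 km: v_c = √(μ/r) = 29.358 km/s.
Vis-viva on the transfer ellipse at r = 1.470×10^5 km gives v_t = √[μ(2/r − 1/a_t)] = 39.223 km/s.
Δv₂ = |v_t − v_c| = |39.223 − 29.358| = 9.865 km/s.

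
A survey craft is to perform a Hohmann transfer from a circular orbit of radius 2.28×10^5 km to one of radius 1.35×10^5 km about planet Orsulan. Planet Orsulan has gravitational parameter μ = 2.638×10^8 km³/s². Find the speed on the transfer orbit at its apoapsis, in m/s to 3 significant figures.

Semi-major axis of the transfer orbit: a_t = (2.280×10^5 + 1.350×10^5)/2 = 1.815×10^5 km.
The apoapsis of the transfer ellipse is at r = 2.280×10^5 km.
Vis-viva: v = √[μ(2/r − 1/a_t)] = √[2.638×10^8 × (2/2.280×10^5 − 1/1.815×10^5)] = 29.34 km/s.

v = 29300 m/s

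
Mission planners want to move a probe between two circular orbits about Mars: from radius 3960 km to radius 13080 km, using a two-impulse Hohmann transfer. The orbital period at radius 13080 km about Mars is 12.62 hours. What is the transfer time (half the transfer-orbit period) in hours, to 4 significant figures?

From Kepler's third law T² = 4π²r³/μ at r = 13080 km, T = 12.62 hours = 12.62 × 3600 s = 45432 s: μ = 4π²r³/T² = 42801.5 km³/s².
The Hohmann ellipse has a_t = (r₁ + r₂)/2 = 8520 km.
Transfer time t = π√(a_t³/μ) = π√((8520)³ / 42801.5) = 11940 s.
Converting: 11940 s ÷ 3600 s/hour = 3.317 hours.

t = 3.317 hours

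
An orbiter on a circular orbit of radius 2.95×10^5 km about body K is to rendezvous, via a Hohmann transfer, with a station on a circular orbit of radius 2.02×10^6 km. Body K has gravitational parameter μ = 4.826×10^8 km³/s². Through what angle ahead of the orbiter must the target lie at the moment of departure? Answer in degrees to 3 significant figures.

φ = 102°

Transfer-ellipse semi-major axis a_t = (r₁ + r₂)/2 = (2.950×10^5 + 2.020×10^6)/2 = 1.1575×10^6 km.
Transfer time t = π√(a_t³/μ) = 1.7809×10^5 s.
Target angular speed ω₂ = √(μ/r₂³) = 7.6519×10^-6 rad/s.
Angle swept by the target during transfer: ω₂·t = 1.3627 rad = 78.08°.
The orbiter traverses 180° on the transfer ellipse, so the target must lead by 180° − 78.08° = 102°.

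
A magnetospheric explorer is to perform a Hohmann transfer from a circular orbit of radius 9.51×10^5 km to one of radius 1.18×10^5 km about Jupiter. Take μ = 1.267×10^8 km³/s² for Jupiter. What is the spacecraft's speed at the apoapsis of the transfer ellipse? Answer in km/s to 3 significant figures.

v = 5.42 km/s

The Hohmann ellipse has a_t = (r₁ + r₂)/2 = 5.345×10^5 km.
At apoapsis, r = 9.510×10^5 km.
Vis-viva: v = √[μ(2/r − 1/a_t)] = √[1.267×10^8 × (2/9.510×10^5 − 1/5.345×10^5)] = 5.423 km/s.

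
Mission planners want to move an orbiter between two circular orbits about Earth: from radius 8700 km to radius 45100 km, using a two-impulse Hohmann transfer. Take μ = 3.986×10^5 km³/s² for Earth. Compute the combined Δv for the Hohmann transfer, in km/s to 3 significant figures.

Δv = 3.28 km/s

The Hohmann ellipse has a_t = (r₁ + r₂)/2 = 26900 km.
Circular speed at r₁: v₁ = √(μ/r₁) = √(3.986×10^5/8700) = 6.7688 km/s.
On the transfer ellipse at r₁, v² = μ(2/r − 1/a) gives v_p = √[μ(2/r₁ − 1/a_t)] = 8.7644 km/s.
First burn Δv₁ = |v_p − v₁| = 1.996 km/s.
Circular speed at r₂: v₂ = √(μ/r₂) = 2.973 km/s.
Transfer-orbit speed at r₂: v_a = √[μ(2/r₂ − 1/a_t)] = 1.691 km/s.
Second burn Δv₂ = |v₂ − v_a| = 1.282 km/s.
Δv = Δv₁ + Δv₂ = 1.996 + 1.282 = 3.278 km/s.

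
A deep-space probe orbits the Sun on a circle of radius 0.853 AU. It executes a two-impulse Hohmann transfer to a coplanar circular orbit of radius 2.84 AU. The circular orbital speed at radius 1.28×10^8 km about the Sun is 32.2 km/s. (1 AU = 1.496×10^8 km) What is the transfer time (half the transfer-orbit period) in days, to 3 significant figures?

From the circular-orbit relation v² = μ/r at r = 1.28×10^8 km: μ = v²r = (32.2)² × 1.28×10^8 = 1.32716×10^11 km³/s².
In km: r₁ = 0.853 × 1.496×10^8 = 1.276088×10^8 km; r₂ = 2.84 × 1.496×10^8 = 4.24864×10^8 km.
Transfer-ellipse semi-major axis a_t = (r₁ + r₂)/2 = (1.276088×10^8 + 4.24864×10^8)/2 = 2.762364×10^8 km.
By Kepler's third law the transfer-orbit period is T = 2π√(a_t³/μ), so t = T/2 = 3.959×10^7 s.
Converting: 3.959×10^7 s ÷ 86400 s/day = 458 days.

t = 458 days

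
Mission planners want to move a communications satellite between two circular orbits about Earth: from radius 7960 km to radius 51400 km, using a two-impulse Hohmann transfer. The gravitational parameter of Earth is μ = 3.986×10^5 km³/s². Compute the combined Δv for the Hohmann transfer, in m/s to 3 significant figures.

Transfer-ellipse semi-major axis a_t = (r₁ + r₂)/2 = (7960 + 51400)/2 = 29680 km.
Circular speed at r₁: v₁ = √(μ/r₁) = √(3.986×10^5/7960) = 7.076 km/s.
On the transfer ellipse at r₁, v² = μ(2/r − 1/a) gives v_p = √[μ(2/r₁ − 1/a_t)] = 9.312 km/s.
First burn Δv₁ = |v_p − v₁| = 2.236 km/s.
Circular speed at r₂: v₂ = √(μ/r₂) = 2.785 km/s.
Transfer-orbit speed at r₂: v_a = √[μ(2/r₂ − 1/a_t)] = 1.442 km/s.
Second burn Δv₂ = |v₂ − v_a| = 1.343 km/s.
Total Δv = Δv₁ + Δv₂ = 3.579 km/s.

Δv = 3580 m/s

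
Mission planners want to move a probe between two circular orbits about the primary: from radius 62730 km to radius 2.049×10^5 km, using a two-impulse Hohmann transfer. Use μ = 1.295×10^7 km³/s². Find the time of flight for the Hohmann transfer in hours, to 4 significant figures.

Semi-major axis of the transfer orbit: a_t = (62730 + 2.049×10^5)/2 = 1.33815×10^5 km.
Transfer time t = π√(a_t³/μ) = π√((1.33815×10^5)³ / 1.295×10^7) = 42730 s.
Converting: 42730 s ÷ 3600 s/hour = 11.87 hours.

t = 11.87 hours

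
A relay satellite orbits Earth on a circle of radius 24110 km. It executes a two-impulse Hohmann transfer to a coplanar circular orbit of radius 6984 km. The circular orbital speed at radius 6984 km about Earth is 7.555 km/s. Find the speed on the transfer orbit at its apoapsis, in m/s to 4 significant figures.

v = 2725 m/s

From the circular-orbit relation v² = μ/r at r = 6984 km: μ = v²r = (7.555)² × 6984 = 3.98633×10^5 km³/s².
Transfer-ellipse semi-major axis a_t = (r₁ + r₂)/2 = (24110 + 6984)/2 = 15547 km.
The apoapsis of the transfer ellipse is at r = 24110 km.
Applying v² = μ(2/r − 1/a_t): v = 2.725 km/s.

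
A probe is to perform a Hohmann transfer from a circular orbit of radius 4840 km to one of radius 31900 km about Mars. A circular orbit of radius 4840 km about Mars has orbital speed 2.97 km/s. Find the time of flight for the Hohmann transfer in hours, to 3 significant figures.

From the circular-orbit relation v² = μ/r at r = 4840 km: μ = v²r = (2.97)² × 4840 = 42693.2 km³/s².
Semi-major axis of the transfer orbit: a_t = (4840 + 31900)/2 = 18370 km.
Transfer time t = π√(a_t³/μ) = π√((18370)³ / 42693.2) = 37860 s.
Converting: 37860 s ÷ 3600 s/hour = 10.5 hours.

t = 10.5 hours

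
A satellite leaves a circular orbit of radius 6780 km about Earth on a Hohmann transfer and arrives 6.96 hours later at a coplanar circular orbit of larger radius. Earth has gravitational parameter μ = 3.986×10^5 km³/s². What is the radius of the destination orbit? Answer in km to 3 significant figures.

r₂ = 52000 km

Transfer time t = 6.96 hours = 25056 s, and t = π√(a_t³/μ).
So a_t = (μ t²/π²)^(1/3) = (3.986×10^5 × (25056)² / π²)^(1/3) = 29378 km.
Since a_t = (r₁ + r₂)/2, r₂ = 2a_t − r₁ = 2×29378 − 6780 = 51976 km.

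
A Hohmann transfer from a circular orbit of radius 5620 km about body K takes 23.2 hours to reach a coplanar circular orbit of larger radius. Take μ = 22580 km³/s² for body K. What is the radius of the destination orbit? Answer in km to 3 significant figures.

r₂ = 44700 km

Transfer time t = 23.2 hours = 83520 s, and t = π√(a_t³/μ).
So a_t = (μ t²/π²)^(1/3) = (22580 × (83520)² / π²)^(1/3) = 25177 km.
Since a_t = (r₁ + r₂)/2, r₂ = 2a_t − r₁ = 2×25177 − 5620 = 44734 km.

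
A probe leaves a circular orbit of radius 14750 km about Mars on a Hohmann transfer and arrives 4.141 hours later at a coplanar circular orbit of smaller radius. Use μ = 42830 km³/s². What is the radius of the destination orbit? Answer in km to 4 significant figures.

r₂ = 5010 km

Transfer time t = 4.141 hours = 14907.6 s, and t = π√(a_t³/μ).
So a_t = (μ t²/π²)^(1/3) = (42830 × (14907.6)² / π²)^(1/3) = 9879.9 km.
Since a_t = (r₁ + r₂)/2, r₂ = 2a_t − r₁ = 2×9879.9 − 14750 = 5009.8 km.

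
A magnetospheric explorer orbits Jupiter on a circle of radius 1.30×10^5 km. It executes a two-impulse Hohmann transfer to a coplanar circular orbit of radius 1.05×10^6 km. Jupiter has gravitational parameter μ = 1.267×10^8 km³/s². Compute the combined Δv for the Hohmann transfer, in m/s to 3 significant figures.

Δv = 16300 m/s

Semi-major axis of the transfer orbit: a_t = (1.300×10^5 + 1.050×10^6)/2 = 5.900×10^5 km.
Circular speed at r₁: v₁ = √(μ/r₁) = √(1.267×10^8/1.300×10^5) = 31.22 km/s.
Transfer-orbit speed at r₁ (vis-viva equation): v_p = √[μ(2/r₁ − 1/a_t)] = 41.65 km/s.
First burn Δv₁ = |v_p − v₁| = 10.43 km/s.
At r₂, v₂ = √(μ/r₂) = 10.985 km/s.
Transfer-orbit speed at r₂: v_a = √[μ(2/r₂ − 1/a_t)] = 5.1563 km/s.
Second burn Δv₂ = |v₂ − v_a| = 5.829 km/s.
Δv = Δv₁ + Δv₂ = 10.43 + 5.829 = 16.26 km/s.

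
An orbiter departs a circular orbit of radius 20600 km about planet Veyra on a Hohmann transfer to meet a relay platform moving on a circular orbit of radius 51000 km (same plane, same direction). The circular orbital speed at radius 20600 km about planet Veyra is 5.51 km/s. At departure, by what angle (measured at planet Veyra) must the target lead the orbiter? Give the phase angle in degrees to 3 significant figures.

From the circular-orbit relation v² = μ/r at r = 20600 km: μ = v²r = (5.51)² × 20600 = 6.25418×10^5 km³/s².
Transfer-ellipse semi-major axis a_t = (r₁ + r₂)/2 = (20600 + 51000)/2 = 35800 km.
The half-period of the transfer ellipse is t = π√(a_t³/μ) = 26910 s.
The target's mean motion on its circular orbit is ω₂ = √(μ/r₂³) = 6.866×10^-5 rad/s.
Angle swept by the target during transfer: ω₂·t = 1.848 rad = 105.9°.
The orbiter traverses 180° on the transfer ellipse, so the target must lead by 180° − 105.9° = 74.1°.

φ = 74.1°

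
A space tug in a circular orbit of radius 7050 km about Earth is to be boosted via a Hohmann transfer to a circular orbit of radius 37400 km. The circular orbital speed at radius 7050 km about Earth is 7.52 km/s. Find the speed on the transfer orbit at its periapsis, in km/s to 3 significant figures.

v = 9.76 km/s

From the circular-orbit relation v² = μ/r at r = 7050 km: μ = v²r = (7.52)² × 7050 = 3.98680×10^5 km³/s².
Semi-major axis of the transfer orbit: a_t = (7050 + 37400)/2 = 22225 km.
At periapsis, r = 7050 km.
Applying v² = μ(2/r − 1/a_t): v = 9.755 km/s.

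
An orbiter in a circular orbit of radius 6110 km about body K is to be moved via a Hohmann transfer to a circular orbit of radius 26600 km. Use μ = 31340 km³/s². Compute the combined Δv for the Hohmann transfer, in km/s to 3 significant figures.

The Hohmann ellipse has a_t = (r₁ + r₂)/2 = 16355 km.
Circular speed at r₁: v₁ = √(μ/r₁) = √(31340/6110) = 2.26479 km/s.
Transfer-orbit speed at r₁ (vis-viva): v_p = √[μ(2/r₁ − 1/a_t)] = 2.88831 km/s.
First burn Δv₁ = |v_p − v₁| = 0.62352 km/s.
At r₂, v₂ = √(μ/r₂) = 1.085447 km/s.
Transfer-orbit speed at r₂: v_a = √[μ(2/r₂ − 1/a_t)] = 0.6634436 km/s.
Second burn Δv₂ = |v₂ − v_a| = 0.42200 km/s.
Δv = Δv₁ + Δv₂ = 0.62352 + 0.42200 = 1.046 km/s.

Δv = 1.05 km/s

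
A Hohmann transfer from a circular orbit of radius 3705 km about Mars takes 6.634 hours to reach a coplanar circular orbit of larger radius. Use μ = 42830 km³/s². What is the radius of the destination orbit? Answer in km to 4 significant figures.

Transfer time t = 6.634 hours = 23882.4 s, and t = π√(a_t³/μ).
So a_t = (μ t²/π²)^(1/3) = (42830 × (23882.4)² / π²)^(1/3) = 13527 km.
Since a_t = (r₁ + r₂)/2, r₂ = 2a_t − r₁ = 2×13527 − 3705 = 23349 km.

r₂ = 23350 km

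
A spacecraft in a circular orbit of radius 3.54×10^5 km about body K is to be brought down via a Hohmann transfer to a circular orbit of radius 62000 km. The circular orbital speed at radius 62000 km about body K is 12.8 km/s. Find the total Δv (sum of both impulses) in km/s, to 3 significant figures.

Δv = 6.33 km/s

From the circular-orbit relation v² = μ/r at r = 62000 km: μ = v²r = (12.8)² × 62000 = 1.01581×10^7 km³/s².
The Hohmann ellipse has a_t = (r₁ + r₂)/2 = 2.080×10^5 km.
At r₁ the circular-orbit speed is v₁ = √(μ/r₁) = 5.357 km/s.
Transfer-orbit speed at r₁ (vis-viva): v_a = √[μ(2/r₁ − 1/a_t)] = 2.925 km/s.
First burn Δv₁ = |v_a − v₁| = 2.432 km/s.
At r₂, v₂ = √(μ/r₂) = 12.800 km/s.
Transfer-orbit speed at r₂: v_p = √[μ(2/r₂ − 1/a_t)] = 16.699 km/s.
Second burn Δv₂ = |v₂ − v_p| = 3.899 km/s.
Total Δv = Δv₁ + Δv₂ = 6.331 km/s.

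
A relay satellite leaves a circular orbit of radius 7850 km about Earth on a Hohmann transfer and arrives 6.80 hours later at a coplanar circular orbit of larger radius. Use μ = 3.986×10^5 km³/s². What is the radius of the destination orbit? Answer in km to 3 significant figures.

Transfer time t = 6.80 hours = 24480 s, and t = π√(a_t³/μ).
So a_t = (μ t²/π²)^(1/3) = (3.986×10^5 × (24480)² / π²)^(1/3) = 28926 km.
Since a_t = (r₁ + r₂)/2, r₂ = 2a_t − r₁ = 2×28926 − 7850 = 50002 km.

r₂ = 50000 km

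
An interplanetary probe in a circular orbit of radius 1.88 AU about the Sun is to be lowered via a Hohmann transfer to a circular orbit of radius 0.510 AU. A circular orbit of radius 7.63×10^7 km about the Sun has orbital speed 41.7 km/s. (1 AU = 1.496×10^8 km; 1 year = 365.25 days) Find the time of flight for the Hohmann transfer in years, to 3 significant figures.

From the circular-orbit relation v² = μ/r at r = 7.63×10^7 km: μ = v²r = (41.7)² × 7.63×10^7 = 1.32677×10^11 km³/s².
In km: r₁ = 1.88 × 1.496×10^8 = 2.81248×10^8 km; r₂ = 0.510 × 1.496×10^8 = 7.6296×10^7 km.
Transfer-ellipse semi-major axis a_t = (r₁ + r₂)/2 = (2.81248×10^8 + 7.6296×10^7)/2 = 1.78772×10^8 km.
Transfer time t = π√(a_t³/μ) = π√((1.78772×10^8)³ / 1.32677×10^11) = 2.062×10^7 s.
Converting: 2.062×10^7 s ÷ 3.15576×10^7 s/year (365.25 × 86400) = 0.653 years.

t = 0.653 years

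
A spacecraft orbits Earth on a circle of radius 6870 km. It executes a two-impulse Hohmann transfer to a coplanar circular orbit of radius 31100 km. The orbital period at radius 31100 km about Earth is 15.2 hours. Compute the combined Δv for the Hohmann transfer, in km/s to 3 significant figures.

Δv = 3.55 km/s

From Kepler's third law T² = 4π²r³/μ at r = 31100 km, T = 15.2 hours = 15.2 × 3600 s = 54720 s: μ = 4π²r³/T² = 3.96596×10^5 km³/s².
Transfer-ellipse semi-major axis a_t = (r₁ + r₂)/2 = (6870 + 31100)/2 = 18985 km.
Circular speed at r₁: v₁ = √(μ/r₁) = √(3.96596×10^5/6870) = 7.598 km/s.
Transfer-orbit speed at r₁ (vis-viva equation): v_p = √[μ(2/r₁ − 1/a_t)] = 9.725 km/s.
First burn Δv₁ = |v_p − v₁| = 2.127 km/s.
Circular speed at r₂: v₂ = √(μ/r₂) = 3.571 km/s.
Transfer-orbit speed at r₂: v_a = √[μ(2/r₂ − 1/a_t)] = 2.148 km/s.
Second burn Δv₂ = |v₂ − v_a| = 1.423 km/s.
Δv = Δv₁ + Δv₂ = 2.127 + 1.423 = 3.550 km/s.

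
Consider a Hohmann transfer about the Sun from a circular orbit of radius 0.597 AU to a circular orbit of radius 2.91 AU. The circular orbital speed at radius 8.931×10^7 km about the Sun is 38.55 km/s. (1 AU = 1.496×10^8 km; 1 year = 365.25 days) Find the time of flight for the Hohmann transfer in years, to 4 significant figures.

t = 1.161 years

From the circular-orbit relation v² = μ/r at r = 8.931×10^7 km: μ = v²r = (38.55)² × 8.931×10^7 = 1.32724×10^11 km³/s².
In km: r₁ = 0.597 × 1.496×10^8 = 8.93112×10^7 km; r₂ = 2.91 × 1.496×10^8 = 4.35336×10^8 km.
Transfer-ellipse semi-major axis a_t = (r₁ + r₂)/2 = (8.93112×10^7 + 4.35336×10^8)/2 = 2.623236×10^8 km.
By Kepler's third law the transfer-orbit period is T = 2π√(a_t³/μ), so t = T/2 = 3.664×10^7 s.
Converting: 3.664×10^7 s ÷ 3.15576×10^7 s/year (365.25 × 86400) = 1.161 years.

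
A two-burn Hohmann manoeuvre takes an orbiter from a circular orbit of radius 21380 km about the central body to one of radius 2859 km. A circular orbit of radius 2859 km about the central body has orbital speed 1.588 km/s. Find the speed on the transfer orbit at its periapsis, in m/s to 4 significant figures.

From the circular-orbit relation v² = μ/r at r = 2859 km: μ = v²r = (1.588)² × 2859 = 7209.67 km³/s².
Transfer-ellipse semi-major axis a_t = (r₁ + r₂)/2 = (21380 + 2859)/2 = 12119.5 km.
At periapsis, r = 2859 km.
From the vis-viva equation, v = √[μ(2/r − 1/a_t)] = 2.109 km/s.

v = 2109 m/s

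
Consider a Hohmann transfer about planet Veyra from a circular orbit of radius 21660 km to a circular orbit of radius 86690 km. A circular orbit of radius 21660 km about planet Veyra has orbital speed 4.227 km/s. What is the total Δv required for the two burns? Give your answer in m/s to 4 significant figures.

From the circular-orbit relation v² = μ/r at r = 21660 km: μ = v²r = (4.227)² × 21660 = 3.87011×10^5 km³/s².
Semi-major axis of the transfer orbit: a_t = (21660 + 86690)/2 = 54175 km.
At r₁ the circular-orbit speed is v₁ = √(μ/r₁) = 4.227 km/s.
Transfer-orbit speed at r₁ (vis-viva): v_p = √[μ(2/r₁ − 1/a_t)] = 5.347 km/s.
First burn Δv₁ = |v_p − v₁| = 1.120 km/s.
At r₂, v₂ = √(μ/r₂) = 2.1129 km/s.
Transfer-orbit speed at r₂: v_a = √[μ(2/r₂ − 1/a_t)] = 1.3360 km/s.
Second burn Δv₂ = |v₂ − v_a| = 0.7769 km/s.
Δv = Δv₁ + Δv₂ = 1.120 + 0.7769 = 1.897 km/s.

Δv = 1897 m/s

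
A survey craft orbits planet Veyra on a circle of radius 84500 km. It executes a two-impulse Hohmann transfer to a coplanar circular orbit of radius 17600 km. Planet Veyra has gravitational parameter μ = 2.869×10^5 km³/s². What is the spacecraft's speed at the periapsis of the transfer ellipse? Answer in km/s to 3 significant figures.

The Hohmann ellipse has a_t = (r₁ + r₂)/2 = 51050 km.
At periapsis, r = 17600 km.
Vis-viva: v = √[μ(2/r − 1/a_t)] = √[2.869×10^5 × (2/17600 − 1/51050)] = 5.194 km/s.

v = 5.19 km/s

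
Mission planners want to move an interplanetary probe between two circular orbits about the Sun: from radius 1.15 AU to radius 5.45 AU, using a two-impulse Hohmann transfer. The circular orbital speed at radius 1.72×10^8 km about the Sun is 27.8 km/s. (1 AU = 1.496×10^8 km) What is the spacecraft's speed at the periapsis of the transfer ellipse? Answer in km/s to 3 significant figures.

v = 35.7 km/s

From the circular-orbit relation v² = μ/r at r = 1.72×10^8 km: μ = v²r = (27.8)² × 1.72×10^8 = 1.32928×10^11 km³/s².
In km: r₁ = 1.15 × 1.496×10^8 = 1.7204×10^8 km; r₂ = 5.45 × 1.496×10^8 = 8.1532×10^8 km.
Semi-major axis of the transfer orbit: a_t = (1.7204×10^8 + 8.1532×10^8)/2 = 4.9368×10^8 km.
At periapsis, r = 1.7204×10^8 km.
From the vis-viva equation, v = √[μ(2/r − 1/a_t)] = 35.72 km/s.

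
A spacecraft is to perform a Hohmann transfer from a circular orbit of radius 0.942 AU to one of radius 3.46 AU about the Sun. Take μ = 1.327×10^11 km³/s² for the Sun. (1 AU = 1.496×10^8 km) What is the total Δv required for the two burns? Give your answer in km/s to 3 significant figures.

Δv = 13.3 km/s

In km: r₁ = 0.942 × 1.496×10^8 = 1.409232×10^8 km; r₂ = 3.46 × 1.496×10^8 = 5.17616×10^8 km.
The Hohmann ellipse has a_t = (r₁ + r₂)/2 = 3.292696×10^8 km.
Circular speed at r₁: v₁ = √(μ/r₁) = √(1.327×10^11/1.409232×10^8) = 30.686278 km/s.
Transfer-orbit speed at r₁ (vis-viva equation): v_p = √[μ(2/r₁ − 1/a_t)] = 38.474434 km/s.
First burn Δv₁ = |v_p − v₁| = 7.7882 km/s.
At r₂, v₂ = √(μ/r₂) = 16.0115 km/s.
Transfer-orbit speed at r₂: v_a = √[μ(2/r₂ − 1/a_t)] = 10.4748 km/s.
Second burn Δv₂ = |v₂ − v_a| = 5.5367 km/s.
Total Δv = Δv₁ + Δv₂ = 13.32 km/s.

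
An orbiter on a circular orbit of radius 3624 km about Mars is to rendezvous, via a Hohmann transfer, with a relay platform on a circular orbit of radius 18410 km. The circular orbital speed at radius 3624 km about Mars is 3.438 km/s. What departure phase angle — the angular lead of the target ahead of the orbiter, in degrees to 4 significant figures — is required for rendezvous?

φ = 96.67°

From the circular-orbit relation v² = μ/r at r = 3624 km: μ = v²r = (3.438)² × 3624 = 42835.1 km³/s².
The Hohmann ellipse has a_t = (r₁ + r₂)/2 = 11017 km.
Transfer time t = π√(a_t³/μ) = 17552.7 s.
The target's mean motion on its circular orbit is ω₂ = √(μ/r₂³) = 8.28551×10^-5 rad/s.
Angle swept by the target during transfer: ω₂·t = 1.4543 rad = 83.33°.
The orbiter traverses 180° on the transfer ellipse, so the target must lead by 180° − 83.33° = 96.67°.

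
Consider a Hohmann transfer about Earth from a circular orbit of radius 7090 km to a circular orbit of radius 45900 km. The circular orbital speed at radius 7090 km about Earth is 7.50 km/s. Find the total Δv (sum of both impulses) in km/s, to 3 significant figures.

Δv = 3.79 km/s

From the circular-orbit relation v² = μ/r at r = 7090 km: μ = v²r = (7.50)² × 7090 = 3.98812×10^5 km³/s².
Semi-major axis of the transfer orbit: a_t = (7090 + 45900)/2 = 26495 km.
Circular speed at r₁: v₁ = √(μ/r₁) = √(3.98812×10^5/7090) = 7.5000 km/s.
On the transfer ellipse at r₁, v² = μ(2/r − 1/a) gives v_p = √[μ(2/r₁ − 1/a_t)] = 9.8716 km/s.
First burn Δv₁ = |v_p − v₁| = 2.3716 km/s.
At r₂, v₂ = √(μ/r₂) = 2.94766 km/s.
Transfer-orbit speed at r₂: v_a = √[μ(2/r₂ − 1/a_t)] = 1.52482 km/s.
Second burn Δv₂ = |v₂ − v_a| = 1.4228 km/s.
Δv = Δv₁ + Δv₂ = 2.3716 + 1.4228 = 3.794 km/s.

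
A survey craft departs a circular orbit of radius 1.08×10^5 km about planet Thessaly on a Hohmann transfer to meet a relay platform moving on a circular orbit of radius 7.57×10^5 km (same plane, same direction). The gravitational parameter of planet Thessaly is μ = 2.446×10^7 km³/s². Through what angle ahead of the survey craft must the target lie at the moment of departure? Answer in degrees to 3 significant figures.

φ = 102°

The Hohmann ellipse has a_t = (r₁ + r₂)/2 = 4.325×10^5 km.
The half-period of the transfer ellipse is t = π√(a_t³/μ) = 1.8068×10^5 s.
Target angular speed ω₂ = √(μ/r₂³) = 7.5090×10^-6 rad/s.
Angle swept by the target during transfer: ω₂·t = 1.3567 rad = 77.73°.
Arrival is 180° from departure on the ellipse, so φ = 180° − 77.73° = 102°.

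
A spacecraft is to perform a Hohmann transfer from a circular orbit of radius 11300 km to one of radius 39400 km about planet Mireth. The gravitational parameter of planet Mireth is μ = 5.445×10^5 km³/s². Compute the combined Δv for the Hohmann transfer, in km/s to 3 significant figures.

Δv = 2.95 km/s

The Hohmann ellipse has a_t = (r₁ + r₂)/2 = 25350 km.
At r₁ the circular-orbit speed is v₁ = √(μ/r₁) = 6.942 km/s.
On the transfer ellipse at r₁, vis-viva equation gives v_p = √[μ(2/r₁ − 1/a_t)] = 8.654 km/s.
First burn Δv₁ = |v_p − v₁| = 1.712 km/s.
Circular speed at r₂: v₂ = √(μ/r₂) = 3.717499 km/s.
Transfer-orbit speed at r₂: v_a = √[μ(2/r₂ − 1/a_t)] = 2.481996 km/s.
Second burn Δv₂ = |v₂ − v_a| = 1.236 km/s.
Total Δv = Δv₁ + Δv₂ = 2.948 km/s.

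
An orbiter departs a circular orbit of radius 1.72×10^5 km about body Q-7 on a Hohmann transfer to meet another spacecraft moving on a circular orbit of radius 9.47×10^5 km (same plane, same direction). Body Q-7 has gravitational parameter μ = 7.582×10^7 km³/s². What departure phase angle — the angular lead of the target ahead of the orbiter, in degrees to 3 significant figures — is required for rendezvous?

φ = 98.3°

The Hohmann ellipse has a_t = (r₁ + r₂)/2 = 5.595×10^5 km.
The half-period of the transfer ellipse is t = π√(a_t³/μ) = 1.50993×10^5 s.
Target angular speed ω₂ = √(μ/r₂³) = 9.44859×10^-6 rad/s.
Angle swept by the target during transfer: ω₂·t = 1.4267 rad = 81.74°.
Arrival is 180° from departure on the ellipse, so φ = 180° − 81.74° = 98.3°.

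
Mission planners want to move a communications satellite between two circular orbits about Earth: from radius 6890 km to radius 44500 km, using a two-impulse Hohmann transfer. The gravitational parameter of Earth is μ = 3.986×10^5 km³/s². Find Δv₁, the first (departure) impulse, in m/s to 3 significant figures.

Transfer-ellipse semi-major axis a_t = (r₁ + r₂)/2 = (6890 + 44500)/2 = 25695 km.
Circular speed at r = 6890 km: v_c = √(μ/r) = 7.606 km/s.
Transfer-orbit speed at the same r (vis-viva, a = a_t): v_t = √[μ(2/r − 1/a_t)] = 10.01 km/s.
Δv₁ = |v_t − v_c| = |10.01 − 7.606| = 2.404 km/s.

Δv₁ = 2400 m/s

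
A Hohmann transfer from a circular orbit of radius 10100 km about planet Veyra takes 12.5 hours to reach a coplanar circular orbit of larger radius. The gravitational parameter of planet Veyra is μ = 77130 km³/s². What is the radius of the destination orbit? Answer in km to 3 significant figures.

Transfer time t = 12.5 hours = 45000 s, and t = π√(a_t³/μ).
So a_t = (μ t²/π²)^(1/3) = (77130 × (45000)² / π²)^(1/3) = 25106 km.
Since a_t = (r₁ + r₂)/2, r₂ = 2a_t − r₁ = 2×25106 − 10100 = 40112 km.

r₂ = 40100 km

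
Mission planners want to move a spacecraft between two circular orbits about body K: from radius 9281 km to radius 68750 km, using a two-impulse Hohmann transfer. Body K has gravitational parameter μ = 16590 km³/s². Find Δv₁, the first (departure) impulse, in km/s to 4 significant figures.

Semi-major axis of the transfer orbit: a_t = (9281 + 68750)/2 = 39015.5 km.
Circular speed at r = 9281 km: v_c = √(μ/r) = 1.3370 km/s.
Vis-viva on the transfer ellipse at r = 9281 km gives v_t = √[μ(2/r − 1/a_t)] = 1.7748 km/s.
Δv₁ = |v_t − v_c| = |1.7748 − 1.3370| = 0.4378 km/s.

Δv₁ = 0.4378 km/s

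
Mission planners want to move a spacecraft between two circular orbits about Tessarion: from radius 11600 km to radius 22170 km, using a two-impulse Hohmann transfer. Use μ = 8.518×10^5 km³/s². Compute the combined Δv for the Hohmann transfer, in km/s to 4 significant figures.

The Hohmann ellipse has a_t = (r₁ + r₂)/2 = 16885 km.
At r₁ the circular-orbit speed is v₁ = √(μ/r₁) = 8.569 km/s.
Transfer-orbit speed at r₁ (vis-viva): v_p = √[μ(2/r₁ − 1/a_t)] = 9.819 km/s.
First burn Δv₁ = |v_p − v₁| = 1.250 km/s.
At r₂, v₂ = √(μ/r₂) = 6.1985 km/s.
Transfer-orbit speed at r₂: v_a = √[μ(2/r₂ − 1/a_t)] = 5.1376 km/s.
Second burn Δv₂ = |v₂ − v_a| = 1.061 km/s.
Δv = Δv₁ + Δv₂ = 1.250 + 1.061 = 2.311 km/s.

Δv = 2.311 km/s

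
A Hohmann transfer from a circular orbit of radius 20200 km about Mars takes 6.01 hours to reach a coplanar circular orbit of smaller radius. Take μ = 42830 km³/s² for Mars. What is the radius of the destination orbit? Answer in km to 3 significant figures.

r₂ = 5130 km

Transfer time t = 6.01 hours = 21636 s, and t = π√(a_t³/μ).
So a_t = (μ t²/π²)^(1/3) = (42830 × (21636)² / π²)^(1/3) = 12665 km.
Since a_t = (r₁ + r₂)/2, r₂ = 2a_t − r₁ = 2×12665 − 20200 = 5130 km.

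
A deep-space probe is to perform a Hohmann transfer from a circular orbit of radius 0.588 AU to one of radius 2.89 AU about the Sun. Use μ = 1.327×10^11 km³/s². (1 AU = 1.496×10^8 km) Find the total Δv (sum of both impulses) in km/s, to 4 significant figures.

Δv = 18.56 km/s

In km: r₁ = 0.588 × 1.496×10^8 = 8.79648×10^7 km; r₂ = 2.89 × 1.496×10^8 = 4.32344×10^8 km.
Transfer-ellipse semi-major axis a_t = (r₁ + r₂)/2 = (8.79648×10^7 + 4.32344×10^8)/2 = 2.601544×10^8 km.
At r₁ the circular-orbit speed is v₁ = √(μ/r₁) = 38.84 km/s.
Transfer-orbit speed at r₁ (v² = μ(2/r − 1/a)): v_p = √[μ(2/r₁ − 1/a_t)] = 50.07 km/s.
First burn Δv₁ = |v_p − v₁| = 11.23 km/s.
Circular speed at r₂: v₂ = √(μ/r₂) = 17.519 km/s.
Transfer-orbit speed at r₂: v_a = √[μ(2/r₂ − 1/a_t)] = 10.187 km/s.
Second burn Δv₂ = |v₂ − v_a| = 7.332 km/s.
Δv = Δv₁ + Δv₂ = 11.23 + 7.332 = 18.56 km/s.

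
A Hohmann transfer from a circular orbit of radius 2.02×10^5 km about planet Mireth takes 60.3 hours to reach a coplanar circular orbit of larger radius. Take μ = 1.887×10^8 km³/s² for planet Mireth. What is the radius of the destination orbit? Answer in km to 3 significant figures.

Transfer time t = 60.3 hours = 2.1708×10^5 s, and t = π√(a_t³/μ).
So a_t = (μ t²/π²)^(1/3) = (1.887×10^8 × (2.1708×10^5)² / π²)^(1/3) = 9.6584×10^5 km.
Since a_t = (r₁ + r₂)/2, r₂ = 2a_t − r₁ = 2×9.6584×10^5 − 2.020×10^5 = 1.72968×10^6 km.

r₂ = 1.73×10^6 km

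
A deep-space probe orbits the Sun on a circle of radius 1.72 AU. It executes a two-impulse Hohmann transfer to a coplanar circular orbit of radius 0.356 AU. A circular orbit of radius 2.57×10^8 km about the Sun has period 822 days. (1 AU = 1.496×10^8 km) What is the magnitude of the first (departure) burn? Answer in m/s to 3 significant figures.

From Kepler's third law T² = 4π²r³/μ at r = 2.57×10^8 km, T = 822 days = 822 × 86400 s = 7.10208×10^7 s: μ = 4π²r³/T² = 1.32858×10^11 km³/s².
In km: r₁ = 1.72 × 1.496×10^8 = 2.57312×10^8 km; r₂ = 0.356 × 1.496×10^8 = 5.32576×10^7 km.
The Hohmann ellipse has a_t = (r₁ + r₂)/2 = 1.552848×10^8 km.
Circular speed at r = 2.57312×10^8 km: v_c = √(μ/r) = 22.723 km/s.
Transfer-orbit speed at the same r (vis-viva, a = a_t): v_t = √[μ(2/r − 1/a_t)] = 13.307 km/s.
Δv₁ = |v_t − v_c| = |13.307 − 22.723| = 9.416 km/s.

Δv₁ = 9420 m/s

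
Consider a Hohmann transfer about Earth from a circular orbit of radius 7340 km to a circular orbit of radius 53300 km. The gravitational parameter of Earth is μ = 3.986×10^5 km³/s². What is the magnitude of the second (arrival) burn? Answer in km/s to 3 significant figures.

Δv₂ = 1.39 km/s

Semi-major axis of the transfer orbit: a_t = (7340 + 53300)/2 = 30320 km.
Circular speed at r = 53300 km: v_c = √(μ/r) = 2.735 km/s.
Vis-viva on the transfer ellipse at r = 53300 km gives v_t = √[μ(2/r − 1/a_t)] = 1.346 km/s.
Δv₂ = |v_t − v_c| = |1.346 − 2.735| = 1.389 km/s.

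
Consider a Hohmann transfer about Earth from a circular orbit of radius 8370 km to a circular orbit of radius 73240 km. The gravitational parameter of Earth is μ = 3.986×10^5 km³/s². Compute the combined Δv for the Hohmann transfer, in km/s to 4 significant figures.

Δv = 3.621 km/s

The Hohmann ellipse has a_t = (r₁ + r₂)/2 = 40805 km.
Circular speed at r₁: v₁ = √(μ/r₁) = √(3.986×10^5/8370) = 6.900903 km/s.
On the transfer ellipse at r₁, vis-viva equation gives v_p = √[μ(2/r₁ − 1/a_t)] = 9.245351 km/s.
First burn Δv₁ = |v_p − v₁| = 2.3444 km/s.
Circular speed at r₂: v₂ = √(μ/r₂) = 2.3329 km/s.
Transfer-orbit speed at r₂: v_a = √[μ(2/r₂ − 1/a_t)] = 1.0566 km/s.
Second burn Δv₂ = |v₂ − v_a| = 1.2763 km/s.
Δv = Δv₁ + Δv₂ = 2.3444 + 1.2763 = 3.621 km/s.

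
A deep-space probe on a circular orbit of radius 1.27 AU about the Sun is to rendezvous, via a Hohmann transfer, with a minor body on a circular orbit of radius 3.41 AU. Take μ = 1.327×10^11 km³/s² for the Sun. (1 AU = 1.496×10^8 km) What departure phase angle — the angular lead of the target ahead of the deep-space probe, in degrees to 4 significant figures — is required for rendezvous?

In km: r₁ = 1.27 × 1.496×10^8 = 1.89992×10^8 km; r₂ = 3.41 × 1.496×10^8 = 5.10136×10^8 km.
The Hohmann ellipse has a_t = (r₁ + r₂)/2 = 3.50064×10^8 km.
The half-period of the transfer ellipse is t = π√(a_t³/μ) = 5.6485×10^7 s.
The target's mean motion on its circular orbit is ω₂ = √(μ/r₂³) = 3.1616×10^-8 rad/s.
Angle swept by the target during transfer: ω₂·t = 1.7858 rad = 102.32°.
Arrival is 180° from departure on the ellipse, so φ = 180° − 102.32° = 77.68°.

φ = 77.68°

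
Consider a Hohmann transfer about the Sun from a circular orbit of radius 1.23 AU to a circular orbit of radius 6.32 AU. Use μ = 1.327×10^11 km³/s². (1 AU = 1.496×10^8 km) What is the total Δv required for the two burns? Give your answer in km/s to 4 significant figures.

In km: r₁ = 1.23 × 1.496×10^8 = 1.84008×10^8 km; r₂ = 6.32 × 1.496×10^8 = 9.45472×10^8 km.
Semi-major axis of the transfer orbit: a_t = (1.84008×10^8 + 9.45472×10^8)/2 = 5.6474×10^8 km.
Circular speed at r₁: v₁ = √(μ/r₁) = √(1.327×10^11/1.84008×10^8) = 26.855 km/s.
Transfer-orbit speed at r₁ (vis-viva equation): v_p = √[μ(2/r₁ − 1/a_t)] = 34.747 km/s.
First burn Δv₁ = |v_p − v₁| = 7.892 km/s.
At r₂, v₂ = √(μ/r₂) = 11.8471 km/s.
Transfer-orbit speed at r₂: v_a = √[μ(2/r₂ − 1/a_t)] = 6.76247 km/s.
Second burn Δv₂ = |v₂ − v_a| = 5.085 km/s.
Δv = Δv₁ + Δv₂ = 7.892 + 5.085 = 12.98 km/s.

Δv = 12.98 km/s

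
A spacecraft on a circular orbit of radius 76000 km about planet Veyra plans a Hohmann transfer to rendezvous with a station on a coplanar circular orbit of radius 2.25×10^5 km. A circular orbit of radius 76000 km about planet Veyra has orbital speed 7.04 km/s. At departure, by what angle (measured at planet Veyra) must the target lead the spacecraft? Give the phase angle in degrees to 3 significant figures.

φ = 81.5°

From the circular-orbit relation v² = μ/r at r = 76000 km: μ = v²r = (7.04)² × 76000 = 3.76668×10^6 km³/s².
Transfer-ellipse semi-major axis a_t = (r₁ + r₂)/2 = (76000 + 2.250×10^5)/2 = 1.505×10^5 km.
Transfer time t = π√(a_t³/μ) = 94509 s.
Target angular speed ω₂ = √(μ/r₂³) = 1.8185×10^-5 rad/s.
Angle swept by the target during transfer: ω₂·t = 1.7186 rad = 98.47°.
The spacecraft traverses 180° on the transfer ellipse, so the target must lead by 180° − 98.47° = 81.5°.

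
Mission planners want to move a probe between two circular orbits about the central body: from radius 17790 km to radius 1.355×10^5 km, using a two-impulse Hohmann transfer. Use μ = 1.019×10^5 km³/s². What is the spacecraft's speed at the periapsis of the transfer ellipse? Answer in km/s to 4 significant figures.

v = 3.182 km/s

Transfer-ellipse semi-major axis a_t = (r₁ + r₂)/2 = (17790 + 1.355×10^5)/2 = 76645 km.
At periapsis, r = 17790 km.
Applying v² = μ(2/r − 1/a_t): v = 3.182 km/s.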